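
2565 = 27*95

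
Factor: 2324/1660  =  7/5=5^(-1)*7^1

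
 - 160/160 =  - 1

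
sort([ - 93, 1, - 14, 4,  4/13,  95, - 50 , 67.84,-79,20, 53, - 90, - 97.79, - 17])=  [ - 97.79 ,-93 , - 90, - 79, - 50, - 17, - 14,4/13,  1 , 4,  20,  53, 67.84, 95]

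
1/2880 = 1/2880  =  0.00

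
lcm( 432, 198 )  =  4752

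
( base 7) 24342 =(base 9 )8636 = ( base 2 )1100011001111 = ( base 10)6351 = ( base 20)fhb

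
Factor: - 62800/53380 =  - 20/17 = -2^2 * 5^1*17^( - 1 ) 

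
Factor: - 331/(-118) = 2^(-1)*59^(-1 ) * 331^1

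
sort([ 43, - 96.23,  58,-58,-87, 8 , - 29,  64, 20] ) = [ - 96.23,- 87, - 58, - 29,8, 20,43, 58, 64] 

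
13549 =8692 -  - 4857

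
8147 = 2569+5578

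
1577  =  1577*1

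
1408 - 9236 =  - 7828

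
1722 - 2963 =- 1241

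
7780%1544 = 60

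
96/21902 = 48/10951 = 0.00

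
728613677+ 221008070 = 949621747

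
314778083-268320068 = 46458015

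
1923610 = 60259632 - 58336022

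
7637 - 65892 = -58255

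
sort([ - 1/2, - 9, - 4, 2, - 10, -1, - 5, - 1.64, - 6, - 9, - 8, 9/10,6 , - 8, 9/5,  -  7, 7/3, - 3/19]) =[-10 , - 9, - 9, - 8,- 8, - 7, - 6,  -  5, - 4, - 1.64, - 1, - 1/2, - 3/19, 9/10,9/5, 2, 7/3, 6] 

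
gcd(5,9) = 1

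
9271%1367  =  1069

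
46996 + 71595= 118591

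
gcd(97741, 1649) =1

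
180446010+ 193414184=373860194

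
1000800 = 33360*30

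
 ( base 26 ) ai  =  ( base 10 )278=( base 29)9h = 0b100010110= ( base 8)426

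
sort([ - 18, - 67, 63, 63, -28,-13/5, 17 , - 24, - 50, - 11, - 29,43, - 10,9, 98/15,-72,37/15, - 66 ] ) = [-72, - 67, -66,-50,  -  29, - 28,-24, - 18,  -  11, - 10, -13/5,  37/15,98/15,  9, 17, 43,  63, 63]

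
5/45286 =5/45286 = 0.00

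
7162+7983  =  15145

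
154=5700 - 5546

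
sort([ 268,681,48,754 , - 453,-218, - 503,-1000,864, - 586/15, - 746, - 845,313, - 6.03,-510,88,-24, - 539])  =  [-1000,-845 ,  -  746, -539,  -  510,-503, - 453,-218, -586/15, - 24,- 6.03, 48, 88, 268, 313,681, 754, 864 ] 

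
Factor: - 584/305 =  - 2^3* 5^(-1) * 61^ ( - 1) * 73^1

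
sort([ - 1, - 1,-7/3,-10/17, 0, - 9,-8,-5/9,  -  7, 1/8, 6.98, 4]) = [ - 9, - 8,-7, - 7/3, - 1,-1, - 10/17,-5/9, 0, 1/8, 4, 6.98 ] 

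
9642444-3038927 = 6603517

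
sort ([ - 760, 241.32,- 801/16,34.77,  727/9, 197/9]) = [-760,-801/16,  197/9, 34.77, 727/9  ,  241.32] 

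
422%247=175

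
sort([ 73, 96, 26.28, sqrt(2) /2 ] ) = [sqrt( 2 )/2,26.28 , 73, 96]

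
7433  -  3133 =4300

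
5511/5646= 1837/1882 = 0.98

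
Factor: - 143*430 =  -61490 = -2^1*5^1*11^1*13^1*43^1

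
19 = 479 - 460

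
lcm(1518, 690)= 7590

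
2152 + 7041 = 9193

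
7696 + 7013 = 14709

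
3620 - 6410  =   - 2790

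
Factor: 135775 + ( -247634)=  - 111859 = - 11^1*10169^1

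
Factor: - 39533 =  - 13^1*3041^1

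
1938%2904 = 1938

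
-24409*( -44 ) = 1073996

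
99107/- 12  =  -8259 + 1/12 = - 8258.92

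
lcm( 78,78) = 78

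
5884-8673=- 2789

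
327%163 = 1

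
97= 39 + 58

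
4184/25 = 4184/25=   167.36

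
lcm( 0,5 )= 0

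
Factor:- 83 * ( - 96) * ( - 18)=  - 143424 = - 2^6 * 3^3* 83^1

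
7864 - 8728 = -864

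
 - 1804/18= - 902/9 = - 100.22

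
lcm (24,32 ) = 96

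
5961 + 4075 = 10036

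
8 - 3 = 5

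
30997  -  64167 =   -  33170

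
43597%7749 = 4852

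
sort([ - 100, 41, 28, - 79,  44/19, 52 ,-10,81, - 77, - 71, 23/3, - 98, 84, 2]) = [ - 100 , - 98, - 79,  -  77, - 71, - 10, 2,44/19,  23/3, 28 , 41, 52, 81,84 ]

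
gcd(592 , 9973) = 1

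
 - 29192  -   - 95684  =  66492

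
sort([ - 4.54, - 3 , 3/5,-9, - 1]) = [ - 9,-4.54,-3, - 1,3/5]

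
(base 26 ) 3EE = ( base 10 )2406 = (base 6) 15050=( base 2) 100101100110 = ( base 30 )2k6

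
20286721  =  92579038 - 72292317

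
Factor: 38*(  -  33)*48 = - 60192 = -2^5 * 3^2 * 11^1*19^1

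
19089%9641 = 9448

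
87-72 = 15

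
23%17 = 6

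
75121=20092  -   - 55029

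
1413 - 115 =1298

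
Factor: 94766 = 2^1*7^2*967^1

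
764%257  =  250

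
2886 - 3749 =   -  863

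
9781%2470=2371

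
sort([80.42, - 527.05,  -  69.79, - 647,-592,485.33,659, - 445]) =[ - 647 , - 592,- 527.05,  -  445, - 69.79, 80.42, 485.33, 659]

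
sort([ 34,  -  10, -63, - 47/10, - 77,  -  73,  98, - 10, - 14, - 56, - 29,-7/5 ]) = [-77,-73,-63, - 56,-29, - 14, - 10, - 10, - 47/10, - 7/5,34,98 ] 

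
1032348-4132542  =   - 3100194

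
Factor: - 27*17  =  -459= - 3^3*17^1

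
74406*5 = 372030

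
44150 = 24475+19675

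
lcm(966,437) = 18354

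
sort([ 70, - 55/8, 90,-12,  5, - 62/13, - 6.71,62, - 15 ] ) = [  -  15, - 12, - 55/8, - 6.71,-62/13,5,62, 70,  90]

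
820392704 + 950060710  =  1770453414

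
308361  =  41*7521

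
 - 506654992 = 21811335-528466327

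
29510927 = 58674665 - 29163738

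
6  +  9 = 15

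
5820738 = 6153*946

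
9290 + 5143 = 14433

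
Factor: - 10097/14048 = - 23/32 = -2^( - 5)*23^1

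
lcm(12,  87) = 348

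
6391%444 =175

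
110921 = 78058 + 32863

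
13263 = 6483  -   - 6780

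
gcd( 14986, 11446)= 118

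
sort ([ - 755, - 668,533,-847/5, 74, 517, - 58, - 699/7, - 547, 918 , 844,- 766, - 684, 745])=[ - 766, - 755, - 684, - 668, - 547, - 847/5, - 699/7, - 58,74, 517,533, 745,844,918]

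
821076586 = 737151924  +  83924662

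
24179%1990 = 299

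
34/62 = 17/31 = 0.55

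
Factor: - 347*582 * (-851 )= 171862854= 2^1*3^1*23^1*37^1* 97^1 * 347^1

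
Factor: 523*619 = 323737 = 523^1*619^1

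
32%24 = 8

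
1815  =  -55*( - 33) 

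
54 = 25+29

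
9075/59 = 9075/59 = 153.81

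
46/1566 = 23/783 = 0.03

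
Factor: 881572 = 2^2*61^1*3613^1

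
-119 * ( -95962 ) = 11419478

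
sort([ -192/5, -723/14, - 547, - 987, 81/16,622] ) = [-987, - 547, - 723/14,-192/5, 81/16,622]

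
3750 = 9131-5381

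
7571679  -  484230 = 7087449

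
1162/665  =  166/95= 1.75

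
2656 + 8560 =11216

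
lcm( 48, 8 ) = 48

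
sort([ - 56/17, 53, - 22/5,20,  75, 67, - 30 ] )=[ - 30, - 22/5  ,-56/17, 20,53,67, 75]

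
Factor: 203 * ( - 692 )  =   - 2^2*7^1*29^1*173^1 = - 140476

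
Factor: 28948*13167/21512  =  2^(-1 ) * 3^2*7^1*11^1 * 19^1*2689^( - 1 )*7237^1 = 95289579/5378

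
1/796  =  1/796 = 0.00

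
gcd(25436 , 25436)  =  25436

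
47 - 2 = 45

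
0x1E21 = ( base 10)7713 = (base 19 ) 126i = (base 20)J5D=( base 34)6mt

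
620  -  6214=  - 5594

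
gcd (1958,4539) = 89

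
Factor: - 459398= -2^1*229699^1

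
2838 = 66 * 43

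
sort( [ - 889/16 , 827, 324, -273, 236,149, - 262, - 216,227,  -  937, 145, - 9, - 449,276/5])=[- 937 , - 449, - 273, - 262, - 216, - 889/16, - 9, 276/5 , 145,149  ,  227,236,324,827 ] 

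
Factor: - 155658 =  - 2^1*3^1* 25943^1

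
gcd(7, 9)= 1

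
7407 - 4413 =2994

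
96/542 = 48/271 = 0.18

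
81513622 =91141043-9627421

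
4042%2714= 1328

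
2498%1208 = 82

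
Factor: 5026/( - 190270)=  -5^ ( - 1 )*7^1*53^(  -  1) = - 7/265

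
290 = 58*5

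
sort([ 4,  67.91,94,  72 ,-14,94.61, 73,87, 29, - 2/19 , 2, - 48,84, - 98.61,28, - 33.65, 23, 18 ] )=[ - 98.61,  -  48, - 33.65, - 14, - 2/19,2,4,18,23,28,  29 , 67.91,72,  73, 84,87,  94, 94.61 ]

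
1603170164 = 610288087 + 992882077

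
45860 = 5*9172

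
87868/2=43934 = 43934.00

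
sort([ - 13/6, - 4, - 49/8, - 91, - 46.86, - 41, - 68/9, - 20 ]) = [ - 91, - 46.86, - 41, - 20, - 68/9, - 49/8, - 4, - 13/6 ] 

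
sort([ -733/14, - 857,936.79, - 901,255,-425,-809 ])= [ - 901, -857, -809, - 425, - 733/14, 255,936.79] 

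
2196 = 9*244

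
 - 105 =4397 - 4502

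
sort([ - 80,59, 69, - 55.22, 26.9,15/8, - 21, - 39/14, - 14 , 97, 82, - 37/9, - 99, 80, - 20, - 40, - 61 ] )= [- 99, - 80  , - 61, - 55.22, - 40, - 21, - 20, - 14, - 37/9, - 39/14, 15/8 , 26.9,59,69 , 80,82,97]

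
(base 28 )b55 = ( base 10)8769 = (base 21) jic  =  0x2241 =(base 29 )ACB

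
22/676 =11/338 =0.03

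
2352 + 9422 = 11774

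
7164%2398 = 2368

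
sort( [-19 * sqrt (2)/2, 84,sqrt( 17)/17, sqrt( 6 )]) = [ - 19  *sqrt(2 ) /2, sqrt(17) /17,sqrt( 6 ), 84 ]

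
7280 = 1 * 7280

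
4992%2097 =798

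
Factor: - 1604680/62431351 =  - 2^3* 5^1*7^1*11^1 * 521^1 * 62431351^( - 1 ) 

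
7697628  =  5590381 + 2107247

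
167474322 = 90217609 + 77256713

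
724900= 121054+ 603846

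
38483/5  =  7696+3/5=7696.60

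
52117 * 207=10788219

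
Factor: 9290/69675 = 2/15 = 2^1 * 3^( - 1)*5^( - 1 )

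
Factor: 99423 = 3^2*11047^1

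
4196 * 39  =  163644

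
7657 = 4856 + 2801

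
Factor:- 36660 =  -2^2*3^1 * 5^1*13^1*47^1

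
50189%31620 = 18569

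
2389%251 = 130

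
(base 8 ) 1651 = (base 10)937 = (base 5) 12222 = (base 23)1hh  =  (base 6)4201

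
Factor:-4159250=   -2^1*5^3*127^1*131^1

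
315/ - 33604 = -315/33604 = -  0.01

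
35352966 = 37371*946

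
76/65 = 1 + 11/65 = 1.17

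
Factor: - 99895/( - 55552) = 2^( - 8) * 5^1*7^( - 1)*31^( - 1)*19979^1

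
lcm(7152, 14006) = 336144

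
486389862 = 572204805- 85814943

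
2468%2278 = 190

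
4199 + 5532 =9731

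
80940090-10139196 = 70800894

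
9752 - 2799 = 6953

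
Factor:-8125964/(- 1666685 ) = 2^2*5^(-1)*7^2*11^1*3769^1*333337^(  -  1 ) 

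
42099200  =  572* 73600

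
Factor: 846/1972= 423/986 =2^( - 1)*3^2*17^( - 1)*29^ (-1 )  *47^1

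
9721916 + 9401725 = 19123641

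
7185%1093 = 627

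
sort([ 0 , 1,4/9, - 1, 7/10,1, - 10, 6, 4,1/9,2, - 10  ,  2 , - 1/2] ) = [ - 10, - 10,-1,  -  1/2,0,1/9,4/9,7/10,1,  1,2,2,4,6] 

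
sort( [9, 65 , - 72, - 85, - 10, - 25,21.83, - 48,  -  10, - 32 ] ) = [ - 85, - 72, - 48, - 32, - 25, - 10,- 10,  9, 21.83,65]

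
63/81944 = 63/81944  =  0.00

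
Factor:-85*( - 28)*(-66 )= - 157080 = -2^3*3^1*5^1 * 7^1 * 11^1*17^1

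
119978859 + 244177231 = 364156090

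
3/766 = 3/766=0.00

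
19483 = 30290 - 10807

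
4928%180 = 68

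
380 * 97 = 36860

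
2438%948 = 542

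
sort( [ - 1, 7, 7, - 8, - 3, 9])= [ - 8, - 3, - 1, 7, 7, 9 ] 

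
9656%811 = 735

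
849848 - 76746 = 773102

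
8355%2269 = 1548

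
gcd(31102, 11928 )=2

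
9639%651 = 525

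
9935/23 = 9935/23   =  431.96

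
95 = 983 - 888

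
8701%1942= 933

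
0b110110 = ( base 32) 1m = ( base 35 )1J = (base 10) 54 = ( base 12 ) 46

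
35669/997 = 35  +  774/997 = 35.78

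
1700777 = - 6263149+7963926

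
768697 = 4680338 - 3911641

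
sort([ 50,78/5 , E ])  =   [ E, 78/5,50 ] 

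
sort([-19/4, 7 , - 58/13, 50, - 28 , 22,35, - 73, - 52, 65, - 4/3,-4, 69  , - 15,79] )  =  [ - 73, - 52,-28, - 15, - 19/4, - 58/13,  -  4, - 4/3,7,  22, 35,50,65, 69,79]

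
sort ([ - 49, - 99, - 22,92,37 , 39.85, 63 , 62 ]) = [ - 99,-49, - 22,37,39.85,62,63,92 ]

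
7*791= 5537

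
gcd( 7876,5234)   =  2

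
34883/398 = 87 + 257/398 = 87.65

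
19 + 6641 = 6660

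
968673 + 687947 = 1656620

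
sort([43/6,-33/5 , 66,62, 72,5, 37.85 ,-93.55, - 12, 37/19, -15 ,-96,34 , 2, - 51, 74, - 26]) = [  -  96, - 93.55, - 51, - 26, - 15, - 12 , - 33/5, 37/19 , 2 , 5,43/6, 34,37.85,62,66,72, 74]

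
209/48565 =19/4415 = 0.00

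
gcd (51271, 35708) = 79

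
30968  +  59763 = 90731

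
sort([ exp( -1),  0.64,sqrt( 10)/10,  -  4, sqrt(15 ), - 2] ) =[ - 4, - 2 , sqrt( 10 )/10, exp ( - 1) , 0.64 , sqrt( 15) ]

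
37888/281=134  +  234/281 = 134.83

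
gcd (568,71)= 71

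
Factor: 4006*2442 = 2^2 * 3^1*11^1*37^1*2003^1= 9782652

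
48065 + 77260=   125325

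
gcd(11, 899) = 1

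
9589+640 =10229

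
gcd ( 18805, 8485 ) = 5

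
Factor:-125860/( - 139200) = 2^( - 4)*3^(  -  1)*5^(-1)*7^1* 31^1 = 217/240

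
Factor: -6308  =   -2^2* 19^1 * 83^1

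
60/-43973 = - 1 + 43913/43973 = - 0.00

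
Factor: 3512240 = 2^4*5^1*43^1* 1021^1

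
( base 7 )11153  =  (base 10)2831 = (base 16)b0f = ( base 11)2144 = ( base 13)139a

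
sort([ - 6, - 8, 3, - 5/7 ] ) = [  -  8, -6, - 5/7,3] 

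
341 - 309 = 32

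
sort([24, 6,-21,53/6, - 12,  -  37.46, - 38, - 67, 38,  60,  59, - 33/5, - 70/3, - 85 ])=[ - 85  ,-67, - 38, - 37.46 ,-70/3, - 21, - 12,-33/5, 6, 53/6,24, 38 , 59, 60]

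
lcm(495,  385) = 3465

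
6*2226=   13356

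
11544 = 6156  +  5388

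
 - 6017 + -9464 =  - 15481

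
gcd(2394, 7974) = 18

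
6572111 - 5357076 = 1215035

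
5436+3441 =8877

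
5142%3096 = 2046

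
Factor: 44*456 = 20064 = 2^5*3^1*11^1*19^1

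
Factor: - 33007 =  - 13^1*2539^1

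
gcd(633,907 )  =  1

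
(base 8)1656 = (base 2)1110101110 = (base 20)272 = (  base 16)3ae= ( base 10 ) 942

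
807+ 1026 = 1833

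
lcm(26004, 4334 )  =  26004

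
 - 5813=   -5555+-258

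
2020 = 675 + 1345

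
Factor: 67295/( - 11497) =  - 5^1*43^1*313^1*11497^(  -  1)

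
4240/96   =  44+1/6 = 44.17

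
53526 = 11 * 4866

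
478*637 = 304486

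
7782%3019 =1744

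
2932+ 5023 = 7955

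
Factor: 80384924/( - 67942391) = -2^2*11^(  -  1 )*23^(-1)*268547^( - 1 )*20096231^1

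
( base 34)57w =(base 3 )22022002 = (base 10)6050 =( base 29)75I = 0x17A2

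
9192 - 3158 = 6034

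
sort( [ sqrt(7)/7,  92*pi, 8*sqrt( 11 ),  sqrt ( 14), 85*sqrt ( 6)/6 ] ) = [sqrt( 7 )/7,sqrt(14), 8*sqrt(11), 85 * sqrt ( 6 )/6 , 92*pi ] 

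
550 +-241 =309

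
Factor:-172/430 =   -  2/5= -2^1 * 5^(-1 ) 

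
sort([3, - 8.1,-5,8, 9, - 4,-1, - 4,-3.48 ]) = [ - 8.1,-5, - 4, - 4,  -  3.48, - 1,3,8, 9 ] 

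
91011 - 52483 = 38528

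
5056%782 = 364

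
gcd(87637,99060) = 1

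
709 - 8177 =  - 7468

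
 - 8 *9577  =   -76616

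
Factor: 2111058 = 2^1  *3^2*117281^1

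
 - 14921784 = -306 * 48764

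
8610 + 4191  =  12801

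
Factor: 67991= 7^1 *11^1*883^1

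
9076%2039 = 920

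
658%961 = 658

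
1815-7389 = -5574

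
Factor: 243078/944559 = 254/987=2^1 * 3^( - 1 )*7^( - 1 )*47^ (  -  1 ) * 127^1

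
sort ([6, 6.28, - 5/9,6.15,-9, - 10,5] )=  [-10,  -  9, - 5/9, 5,6, 6.15, 6.28]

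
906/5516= 453/2758 = 0.16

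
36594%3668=3582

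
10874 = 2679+8195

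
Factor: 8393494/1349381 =2^1*11^(  -  1) * 61^ (-1) * 2011^( - 1 )*4196747^1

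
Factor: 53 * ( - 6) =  - 2^1*3^1*53^1= -318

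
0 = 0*42599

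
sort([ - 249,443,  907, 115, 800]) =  [-249, 115,443, 800, 907]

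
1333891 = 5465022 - 4131131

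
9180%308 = 248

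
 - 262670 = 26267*( -10 )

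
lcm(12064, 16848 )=977184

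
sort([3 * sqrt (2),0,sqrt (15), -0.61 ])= [ - 0.61,0,sqrt (15),3*sqrt(2)]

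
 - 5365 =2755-8120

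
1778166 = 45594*39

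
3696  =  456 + 3240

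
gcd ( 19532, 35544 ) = 4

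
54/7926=9/1321 =0.01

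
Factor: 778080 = 2^5 * 3^1*5^1*1621^1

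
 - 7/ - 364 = 1/52 = 0.02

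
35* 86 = 3010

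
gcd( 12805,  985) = 985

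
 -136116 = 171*( - 796 )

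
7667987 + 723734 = 8391721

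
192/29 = 192/29 = 6.62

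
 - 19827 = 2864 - 22691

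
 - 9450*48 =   -  453600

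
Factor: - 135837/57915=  - 3^1*5^ ( - 1 )*11^( - 1 )*43^1 =- 129/55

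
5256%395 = 121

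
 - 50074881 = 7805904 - 57880785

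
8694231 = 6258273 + 2435958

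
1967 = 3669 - 1702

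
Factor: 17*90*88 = 134640 = 2^4*3^2*5^1*11^1*17^1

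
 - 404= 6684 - 7088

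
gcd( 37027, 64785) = 1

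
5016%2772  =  2244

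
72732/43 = 1691 + 19/43 =1691.44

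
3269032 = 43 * 76024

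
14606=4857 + 9749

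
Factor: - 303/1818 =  - 1/6 = -2^( - 1)*3^( - 1)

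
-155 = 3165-3320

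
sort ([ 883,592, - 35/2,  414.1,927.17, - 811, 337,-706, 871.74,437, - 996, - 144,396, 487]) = [ - 996, - 811, - 706  , - 144, -35/2, 337,396,414.1,437, 487,592, 871.74,883,927.17 ] 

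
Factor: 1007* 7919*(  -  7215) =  - 3^1*5^1*13^1  *19^1*37^1*53^1*7919^1  =  - 57535534095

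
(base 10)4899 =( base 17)gg3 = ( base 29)5NR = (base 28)66R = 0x1323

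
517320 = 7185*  72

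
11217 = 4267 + 6950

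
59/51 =1 + 8/51 = 1.16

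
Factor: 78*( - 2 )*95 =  - 14820 = - 2^2*3^1*5^1*13^1*19^1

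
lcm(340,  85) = 340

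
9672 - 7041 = 2631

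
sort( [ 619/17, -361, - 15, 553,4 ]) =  [ - 361 , - 15,4, 619/17,  553] 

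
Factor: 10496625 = 3^1*5^3*23^1*1217^1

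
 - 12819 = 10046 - 22865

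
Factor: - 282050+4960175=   3^1 *5^5*499^1 = 4678125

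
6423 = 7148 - 725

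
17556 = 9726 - -7830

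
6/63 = 2/21 = 0.10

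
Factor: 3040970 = 2^1*5^1*41^1*7417^1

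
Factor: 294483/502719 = 379^1*647^( - 1) = 379/647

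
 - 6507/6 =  - 2169/2 = -  1084.50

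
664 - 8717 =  -8053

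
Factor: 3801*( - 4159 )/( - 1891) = 3^1 * 7^1*31^ ( - 1 )*61^( - 1 ) * 181^1 * 4159^1 =15808359/1891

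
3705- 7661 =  - 3956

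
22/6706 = 11/3353 = 0.00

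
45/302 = 45/302 = 0.15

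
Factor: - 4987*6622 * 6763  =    -  223340730382 = -2^1*7^1*11^1*43^1*4987^1*6763^1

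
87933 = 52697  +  35236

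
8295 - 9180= - 885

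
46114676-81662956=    - 35548280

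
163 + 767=930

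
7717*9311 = 71852987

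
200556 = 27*7428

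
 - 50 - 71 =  - 121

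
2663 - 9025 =-6362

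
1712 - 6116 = -4404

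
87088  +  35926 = 123014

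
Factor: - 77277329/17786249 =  - 13^( - 1)*457^1*169097^1 * 1368173^( - 1)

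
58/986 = 1/17 = 0.06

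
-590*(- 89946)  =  53068140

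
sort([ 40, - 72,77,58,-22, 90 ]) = [ - 72 , - 22 , 40, 58, 77, 90 ] 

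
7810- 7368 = 442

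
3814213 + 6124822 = 9939035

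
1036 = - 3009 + 4045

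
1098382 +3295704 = 4394086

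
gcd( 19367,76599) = 1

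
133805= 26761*5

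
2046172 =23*88964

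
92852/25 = 3714+2/25 = 3714.08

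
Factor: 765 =3^2*5^1 *17^1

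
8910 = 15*594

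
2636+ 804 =3440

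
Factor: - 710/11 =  - 2^1 * 5^1*11^( - 1 )*71^1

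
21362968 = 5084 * 4202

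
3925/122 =32 + 21/122 = 32.17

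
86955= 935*93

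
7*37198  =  260386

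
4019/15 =4019/15  =  267.93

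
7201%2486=2229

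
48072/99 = 16024/33 = 485.58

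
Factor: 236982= 2^1*3^1*127^1*311^1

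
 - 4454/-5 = 4454/5 = 890.80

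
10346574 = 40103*258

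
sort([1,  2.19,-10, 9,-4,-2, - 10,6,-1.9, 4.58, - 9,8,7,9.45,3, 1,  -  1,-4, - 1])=[ - 10,  -  10, - 9,-4, - 4,  -  2, - 1.9, - 1, - 1,1, 1,2.19, 3,4.58,6,7, 8, 9 , 9.45]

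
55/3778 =55/3778 = 0.01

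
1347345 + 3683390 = 5030735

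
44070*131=5773170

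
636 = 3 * 212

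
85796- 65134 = 20662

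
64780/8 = 8097+1/2 = 8097.50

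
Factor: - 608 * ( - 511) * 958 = 297639104 = 2^6*7^1  *19^1*73^1*479^1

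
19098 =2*9549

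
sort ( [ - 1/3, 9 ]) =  [ - 1/3,  9 ]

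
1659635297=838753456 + 820881841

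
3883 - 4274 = - 391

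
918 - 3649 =-2731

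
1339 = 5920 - 4581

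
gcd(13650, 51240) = 210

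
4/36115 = 4/36115  =  0.00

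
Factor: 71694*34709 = 2488427046 = 2^1*3^2*7^1  *  61^1 * 569^2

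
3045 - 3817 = -772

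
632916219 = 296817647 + 336098572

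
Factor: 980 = 2^2 * 5^1* 7^2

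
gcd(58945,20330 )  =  5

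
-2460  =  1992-4452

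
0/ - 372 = 0/1=- 0.00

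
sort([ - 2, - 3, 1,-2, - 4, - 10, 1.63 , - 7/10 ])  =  [ - 10, - 4, - 3, - 2, - 2, - 7/10,1, 1.63]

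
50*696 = 34800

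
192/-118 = -96/59 = - 1.63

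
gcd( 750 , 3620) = 10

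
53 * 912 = 48336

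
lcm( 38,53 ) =2014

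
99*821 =81279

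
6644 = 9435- 2791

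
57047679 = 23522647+33525032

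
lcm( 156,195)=780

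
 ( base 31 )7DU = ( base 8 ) 15770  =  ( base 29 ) 8eq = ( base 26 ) afa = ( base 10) 7160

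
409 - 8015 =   -  7606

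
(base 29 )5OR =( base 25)7m3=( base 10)4928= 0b1001101000000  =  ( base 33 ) 4HB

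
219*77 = 16863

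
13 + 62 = 75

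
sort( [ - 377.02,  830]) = [ - 377.02,830 ] 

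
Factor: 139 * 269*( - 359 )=-139^1*269^1*359^1= -  13423369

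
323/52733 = 323/52733 = 0.01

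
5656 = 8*707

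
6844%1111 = 178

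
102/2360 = 51/1180 = 0.04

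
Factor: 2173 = 41^1*53^1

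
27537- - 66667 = 94204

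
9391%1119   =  439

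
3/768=1/256 = 0.00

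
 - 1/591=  - 1+ 590/591 = -0.00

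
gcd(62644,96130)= 2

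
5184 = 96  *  54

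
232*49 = 11368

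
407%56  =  15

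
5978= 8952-2974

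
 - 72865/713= - 103+574/713 = - 102.19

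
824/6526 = 412/3263= 0.13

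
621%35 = 26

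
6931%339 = 151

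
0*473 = 0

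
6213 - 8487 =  - 2274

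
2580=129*20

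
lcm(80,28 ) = 560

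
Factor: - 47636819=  - 19^1*43^1*199^1 * 293^1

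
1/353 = 1/353 = 0.00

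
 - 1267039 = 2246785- 3513824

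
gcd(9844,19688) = 9844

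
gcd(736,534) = 2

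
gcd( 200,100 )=100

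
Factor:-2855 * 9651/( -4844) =2^( - 2 )*3^1*5^1*7^ ( - 1 )*173^ ( - 1)*571^1*3217^1 = 27553605/4844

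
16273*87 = 1415751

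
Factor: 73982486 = 2^1 * 36991243^1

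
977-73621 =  - 72644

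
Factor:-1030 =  - 2^1*5^1 * 103^1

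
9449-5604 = 3845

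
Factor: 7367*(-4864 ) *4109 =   -  2^8*7^1*19^1*53^1*139^1*587^1 = - 147238158592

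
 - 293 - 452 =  - 745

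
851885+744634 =1596519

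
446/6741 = 446/6741 = 0.07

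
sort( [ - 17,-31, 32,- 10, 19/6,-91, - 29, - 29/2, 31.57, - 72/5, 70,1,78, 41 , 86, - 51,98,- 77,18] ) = [ - 91,  -  77, -51, - 31 ,- 29,-17, -29/2, - 72/5, - 10,1, 19/6,  18, 31.57,32, 41,70,78,86,98] 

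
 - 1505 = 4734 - 6239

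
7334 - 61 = 7273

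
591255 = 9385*63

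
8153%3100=1953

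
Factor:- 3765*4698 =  - 2^1 * 3^5 *5^1*29^1*251^1 = - 17687970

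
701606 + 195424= 897030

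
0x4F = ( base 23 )3A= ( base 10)79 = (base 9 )87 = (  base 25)34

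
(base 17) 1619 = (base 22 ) DH7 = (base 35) 5fn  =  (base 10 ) 6673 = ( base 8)15021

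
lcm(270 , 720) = 2160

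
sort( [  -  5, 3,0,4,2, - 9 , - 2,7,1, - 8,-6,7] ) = [-9, - 8,-6,- 5, - 2,0,1,2,3, 4,7, 7]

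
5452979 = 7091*769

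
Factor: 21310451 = 21310451^1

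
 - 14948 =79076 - 94024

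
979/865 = 1 + 114/865 = 1.13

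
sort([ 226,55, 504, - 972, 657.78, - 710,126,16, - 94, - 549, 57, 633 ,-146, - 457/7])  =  [ - 972, - 710,  -  549, - 146, - 94, - 457/7,16,55,57 , 126,226, 504,633 , 657.78]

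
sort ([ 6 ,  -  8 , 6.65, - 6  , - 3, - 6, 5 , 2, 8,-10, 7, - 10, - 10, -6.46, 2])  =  [- 10, - 10,-10,-8, - 6.46, - 6 , - 6, - 3, 2, 2, 5,6, 6.65, 7 , 8 ]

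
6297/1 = 6297= 6297.00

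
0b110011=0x33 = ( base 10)51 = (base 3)1220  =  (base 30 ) 1L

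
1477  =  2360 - 883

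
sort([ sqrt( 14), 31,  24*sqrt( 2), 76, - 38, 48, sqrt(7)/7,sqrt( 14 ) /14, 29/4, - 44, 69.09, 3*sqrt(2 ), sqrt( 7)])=[ - 44, - 38,sqrt( 14) /14,sqrt(7 ) /7, sqrt( 7), sqrt( 14), 3*sqrt( 2), 29/4, 31, 24*sqrt( 2), 48 , 69.09,76] 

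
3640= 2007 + 1633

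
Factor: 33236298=2^1*3^3 * 211^1 * 2917^1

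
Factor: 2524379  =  11^1 * 13^1*127^1 * 139^1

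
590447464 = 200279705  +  390167759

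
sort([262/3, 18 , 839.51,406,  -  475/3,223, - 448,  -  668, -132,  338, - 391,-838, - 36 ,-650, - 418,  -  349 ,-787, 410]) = [ - 838,-787, -668, - 650, - 448,-418,  -  391,  -  349, - 475/3,- 132 , - 36,18,262/3,223,338,406,410,839.51]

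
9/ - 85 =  - 1  +  76/85 =-0.11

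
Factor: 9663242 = 2^1*17^1 * 71^1*4003^1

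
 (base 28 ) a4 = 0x11c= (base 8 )434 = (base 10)284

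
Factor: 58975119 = 3^2 *7^1* 936113^1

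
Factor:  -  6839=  - 7^1*977^1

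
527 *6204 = 3269508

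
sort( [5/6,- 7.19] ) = [ - 7.19,5/6]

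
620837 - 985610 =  - 364773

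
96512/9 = 10723+5/9 = 10723.56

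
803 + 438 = 1241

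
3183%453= 12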